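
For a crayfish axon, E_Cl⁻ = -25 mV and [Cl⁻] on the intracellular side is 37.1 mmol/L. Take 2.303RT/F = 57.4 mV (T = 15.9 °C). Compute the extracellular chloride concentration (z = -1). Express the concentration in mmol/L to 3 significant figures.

101 mmol/L

Nernst: E = (57.4/-1) · log₁₀([out]/[in]), so log₁₀([out]/[in]) = -25.0 × -1 / 57.4 = 0.4355.
[out]/[in] = 10^(0.4355) = 2.726.
[out] = 2.726 × 37.1 = 101.1 mmol/L.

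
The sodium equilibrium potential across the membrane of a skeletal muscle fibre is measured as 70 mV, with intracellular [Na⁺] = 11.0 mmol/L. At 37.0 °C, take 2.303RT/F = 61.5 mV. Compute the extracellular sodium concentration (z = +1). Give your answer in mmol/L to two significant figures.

Nernst: E = (61.5/1) · log₁₀([out]/[in]), so log₁₀([out]/[in]) = 70.0 × 1 / 61.5 = 1.1382.
[out]/[in] = 10^(1.1382) = 13.75.
[out] = 13.75 × 11.0 = 151.2 mmol/L.

150 mmol/L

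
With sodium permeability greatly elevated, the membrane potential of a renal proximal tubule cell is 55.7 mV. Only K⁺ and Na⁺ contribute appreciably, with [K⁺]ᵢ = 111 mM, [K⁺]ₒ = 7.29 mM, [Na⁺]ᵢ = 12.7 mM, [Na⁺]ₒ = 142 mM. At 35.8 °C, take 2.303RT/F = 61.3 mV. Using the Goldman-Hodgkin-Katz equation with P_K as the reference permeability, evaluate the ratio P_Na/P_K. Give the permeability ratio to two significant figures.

Let α = P_Na/P_K. GHK: Vm = 61.3·log₁₀[(Kₒ + α·Naₒ)/(Kᵢ + α·Naᵢ)].
10^(Vm/61.3) = 10^(55.7/61.3) = 8.103
So 8.103·(Kᵢ + α·Naᵢ) = Kₒ + α·Naₒ → α = (8.103·111.0 − 7.29) / (142.0 − 8.103·12.7)
α = (899.4 − 7.29) / (142.0 − 102.9) = 892.1/39.09 = 22.82

23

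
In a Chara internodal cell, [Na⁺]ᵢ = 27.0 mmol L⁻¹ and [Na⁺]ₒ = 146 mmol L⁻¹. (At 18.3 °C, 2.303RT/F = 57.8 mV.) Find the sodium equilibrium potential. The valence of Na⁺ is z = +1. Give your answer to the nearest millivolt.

E = (57.8/z) · log₁₀([Na⁺]_out/[Na⁺]_in) with z = +1.
= (57.8/1) · log₁₀(146/27.0) = 57.80 · log₁₀(5.407)
= 57.80 · (0.7330) = 42.37 mV

42 mV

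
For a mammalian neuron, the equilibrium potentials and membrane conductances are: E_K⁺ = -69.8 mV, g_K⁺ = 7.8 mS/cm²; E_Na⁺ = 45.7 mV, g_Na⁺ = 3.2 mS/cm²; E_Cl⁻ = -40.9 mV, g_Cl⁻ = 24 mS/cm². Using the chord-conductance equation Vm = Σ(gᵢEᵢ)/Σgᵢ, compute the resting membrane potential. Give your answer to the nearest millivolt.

-39 mV

Σ gᵢEᵢ = 7.8·(-69.8) + 3.2·(45.7) + 24·(-40.9) = -1379.80
Σ gᵢ = 7.8 + 3.2 + 24 = 35
Vm = -1379.80 / 35 = -39.42 mV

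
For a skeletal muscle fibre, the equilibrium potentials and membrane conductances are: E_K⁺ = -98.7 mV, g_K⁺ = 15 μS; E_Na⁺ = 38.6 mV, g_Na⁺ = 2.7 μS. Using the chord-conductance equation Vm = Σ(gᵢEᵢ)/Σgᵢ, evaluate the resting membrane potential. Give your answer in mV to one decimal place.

Σ gᵢEᵢ = 15·(-98.7) + 2.7·(38.6) = -1376.28
Σ gᵢ = 15 + 2.7 = 17.7
Vm = -1376.28 / 17.7 = -77.76 mV

-77.8 mV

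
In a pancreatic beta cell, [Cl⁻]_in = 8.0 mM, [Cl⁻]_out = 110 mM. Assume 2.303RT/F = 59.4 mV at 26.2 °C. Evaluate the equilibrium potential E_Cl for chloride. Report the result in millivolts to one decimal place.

E = (59.4/z) · log₁₀([Cl⁻]_out/[Cl⁻]_in) with z = -1.
For an anion, dividing by z = -1 reverses the sign.
= (59.4/-1) · log₁₀(110/8.0) = -59.40 · log₁₀(13.75)
= -59.40 · (1.1383) = -67.62 mV

-67.6 mV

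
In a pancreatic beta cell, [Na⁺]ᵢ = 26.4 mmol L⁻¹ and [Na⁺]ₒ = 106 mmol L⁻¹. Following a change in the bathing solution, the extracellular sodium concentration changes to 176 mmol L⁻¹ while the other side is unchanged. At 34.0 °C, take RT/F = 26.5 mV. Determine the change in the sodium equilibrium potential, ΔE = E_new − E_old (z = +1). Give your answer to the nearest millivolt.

E_old = (26.5/1)·ln(106/26.4) = 36.84 mV
E_new = (26.5/1)·ln(176/26.4) = 50.27 mV
ΔE = 50.27 − (36.84) = 13.44 mV

13 mV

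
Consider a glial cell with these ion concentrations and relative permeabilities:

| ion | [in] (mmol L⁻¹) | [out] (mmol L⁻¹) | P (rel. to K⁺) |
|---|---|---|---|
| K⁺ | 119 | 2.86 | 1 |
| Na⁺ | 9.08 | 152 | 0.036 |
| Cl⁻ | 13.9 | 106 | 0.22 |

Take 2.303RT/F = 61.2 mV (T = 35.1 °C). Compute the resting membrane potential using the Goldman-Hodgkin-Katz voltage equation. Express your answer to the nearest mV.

-67 mV

Vm = 61.2 · log₁₀[(Σ P·[cation]ₒ + Σ P·[anion]ᵢ) / (Σ P·[cation]ᵢ + Σ P·[anion]ₒ)]
Numerator = 1×2.86 + 0.036×152 + 0.22×13.9 = 11.39
Denominator = 1×119 + 0.036×9.08 + 0.22×106 = 142.6
Vm = 61.2 · log₁₀(0.079848) = 61.2 × (-1.0977) = -67.18 mV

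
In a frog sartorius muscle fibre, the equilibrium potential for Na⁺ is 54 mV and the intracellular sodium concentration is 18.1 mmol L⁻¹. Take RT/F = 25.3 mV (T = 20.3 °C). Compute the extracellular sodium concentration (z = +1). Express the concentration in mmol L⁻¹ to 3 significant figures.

Nernst: E = (25.3/1) · ln([out]/[in]), so ln([out]/[in]) = 54.0 × 1 / 25.3 = 2.1344.
[out]/[in] = e^(2.1344) = 8.452.
[out] = 8.452 × 18.1 = 153 mmol L⁻¹.

153 mmol L⁻¹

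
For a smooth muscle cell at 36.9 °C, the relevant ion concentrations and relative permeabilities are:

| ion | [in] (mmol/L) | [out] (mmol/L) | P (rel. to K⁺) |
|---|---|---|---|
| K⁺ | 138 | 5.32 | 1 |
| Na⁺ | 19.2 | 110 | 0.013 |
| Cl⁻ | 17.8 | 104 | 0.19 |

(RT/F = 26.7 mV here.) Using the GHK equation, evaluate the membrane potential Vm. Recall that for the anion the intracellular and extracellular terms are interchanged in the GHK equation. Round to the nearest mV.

-73 mV

Vm = 26.7 · ln[(Σ P·[cation]ₒ + Σ P·[anion]ᵢ) / (Σ P·[cation]ᵢ + Σ P·[anion]ₒ)]
Numerator = 1×5.32 + 0.013×110 + 0.19×17.8 = 10.13
Denominator = 1×138 + 0.013×19.2 + 0.19×104 = 158
Vm = 26.7 · ln(0.064123) = 26.7 × (-2.7470) = -73.34 mV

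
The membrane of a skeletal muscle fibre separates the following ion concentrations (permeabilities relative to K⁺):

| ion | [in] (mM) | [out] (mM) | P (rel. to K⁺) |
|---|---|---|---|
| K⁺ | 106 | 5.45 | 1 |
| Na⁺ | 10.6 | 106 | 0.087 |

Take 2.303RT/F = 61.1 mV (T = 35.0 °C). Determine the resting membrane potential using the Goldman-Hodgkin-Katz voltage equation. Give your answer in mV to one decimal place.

-52.7 mV

Vm = 61.1 · log₁₀[(Σ P·[cation]ₒ + Σ P·[anion]ᵢ) / (Σ P·[cation]ᵢ + Σ P·[anion]ₒ)]
Numerator = 1×5.45 + 0.087×106 = 14.67
Denominator = 1×106 + 0.087×10.6 = 106.9
Vm = 61.1 · log₁₀(0.13722) = 61.1 × (-0.8626) = -52.70 mV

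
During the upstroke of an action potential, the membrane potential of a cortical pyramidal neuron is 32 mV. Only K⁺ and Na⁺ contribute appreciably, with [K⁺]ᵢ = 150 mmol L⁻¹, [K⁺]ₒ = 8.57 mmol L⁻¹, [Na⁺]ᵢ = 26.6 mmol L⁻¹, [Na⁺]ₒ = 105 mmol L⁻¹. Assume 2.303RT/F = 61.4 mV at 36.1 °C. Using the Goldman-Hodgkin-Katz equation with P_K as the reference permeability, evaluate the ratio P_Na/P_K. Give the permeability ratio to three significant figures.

29.3

Let α = P_Na/P_K. GHK: Vm = 61.4·log₁₀[(Kₒ + α·Naₒ)/(Kᵢ + α·Naᵢ)].
10^(Vm/61.4) = 10^(32.0/61.4) = 3.3203
So 3.3203·(Kᵢ + α·Naᵢ) = Kₒ + α·Naₒ → α = (3.3203·150.0 − 8.57) / (105.0 − 3.3203·26.6)
α = (498 − 8.57) / (105.0 − 88.32) = 489.5/16.68 = 29.34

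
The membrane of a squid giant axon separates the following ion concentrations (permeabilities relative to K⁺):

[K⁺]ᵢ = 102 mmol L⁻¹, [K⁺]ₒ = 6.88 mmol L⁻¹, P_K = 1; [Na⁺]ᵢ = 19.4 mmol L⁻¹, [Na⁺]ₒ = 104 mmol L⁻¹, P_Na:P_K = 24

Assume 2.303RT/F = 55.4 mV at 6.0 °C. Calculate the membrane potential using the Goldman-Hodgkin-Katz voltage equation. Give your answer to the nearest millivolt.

Vm = 55.4 · log₁₀[(Σ P·[cation]ₒ + Σ P·[anion]ᵢ) / (Σ P·[cation]ᵢ + Σ P·[anion]ₒ)]
Numerator = 1×6.88 + 24×104 = 2503
Denominator = 1×102 + 24×19.4 = 567.6
Vm = 55.4 · log₁₀(4.4096) = 55.4 × (0.6444) = 35.70 mV

36 mV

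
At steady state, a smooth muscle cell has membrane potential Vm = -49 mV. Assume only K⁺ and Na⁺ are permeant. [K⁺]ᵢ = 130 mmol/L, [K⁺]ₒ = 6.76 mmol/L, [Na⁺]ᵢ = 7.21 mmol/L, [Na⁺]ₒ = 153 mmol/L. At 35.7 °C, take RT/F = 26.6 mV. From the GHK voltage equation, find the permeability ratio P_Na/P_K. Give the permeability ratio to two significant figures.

Let α = P_Na/P_K. GHK: Vm = 26.6·ln[(Kₒ + α·Naₒ)/(Kᵢ + α·Naᵢ)].
e^(Vm/26.6) = e^(-49.0/26.6) = 0.15848
So 0.15848·(Kᵢ + α·Naᵢ) = Kₒ + α·Naₒ → α = (0.15848·130.0 − 6.76) / (153.0 − 0.15848·7.21)
α = (20.6 − 6.76) / (153.0 − 1.143) = 13.84/151.9 = 0.09116

0.091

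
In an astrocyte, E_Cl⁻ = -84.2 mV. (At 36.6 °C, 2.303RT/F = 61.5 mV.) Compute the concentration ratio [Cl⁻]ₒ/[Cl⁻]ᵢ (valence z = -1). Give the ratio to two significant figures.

23

log₁₀([out]/[in]) = E·z/(61.5) = -84.2 × -1 / 61.5 = 1.3691
[out]/[in] = 10^(1.3691) = 23.39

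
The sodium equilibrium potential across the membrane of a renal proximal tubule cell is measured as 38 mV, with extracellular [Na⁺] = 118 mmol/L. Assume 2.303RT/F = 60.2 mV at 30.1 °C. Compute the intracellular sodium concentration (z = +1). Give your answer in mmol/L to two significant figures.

Nernst: E = (60.2/1) · log₁₀([out]/[in]), so log₁₀([out]/[in]) = 38.0 × 1 / 60.2 = 0.6312.
[out]/[in] = 10^(0.6312) = 4.278.
[in] = 118 / 4.278 = 27.58 mmol/L.

28 mmol/L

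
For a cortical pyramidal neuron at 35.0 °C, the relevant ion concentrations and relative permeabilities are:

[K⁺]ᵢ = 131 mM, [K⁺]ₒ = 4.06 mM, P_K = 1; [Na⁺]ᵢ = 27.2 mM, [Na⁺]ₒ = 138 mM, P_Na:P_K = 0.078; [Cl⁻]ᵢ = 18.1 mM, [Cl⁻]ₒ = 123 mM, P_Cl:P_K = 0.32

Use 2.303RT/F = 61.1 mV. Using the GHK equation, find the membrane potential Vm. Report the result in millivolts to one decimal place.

-56.4 mV

Vm = 61.1 · log₁₀[(Σ P·[cation]ₒ + Σ P·[anion]ᵢ) / (Σ P·[cation]ᵢ + Σ P·[anion]ₒ)]
Numerator = 1×4.06 + 0.078×138 + 0.32×18.1 = 20.62
Denominator = 1×131 + 0.078×27.2 + 0.32×123 = 172.5
Vm = 61.1 · log₁₀(0.11953) = 61.1 × (-0.9225) = -56.37 mV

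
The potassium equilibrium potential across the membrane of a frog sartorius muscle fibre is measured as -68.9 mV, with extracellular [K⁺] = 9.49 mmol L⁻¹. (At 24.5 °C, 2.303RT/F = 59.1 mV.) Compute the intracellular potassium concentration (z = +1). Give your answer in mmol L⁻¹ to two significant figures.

140 mmol L⁻¹

Nernst: E = (59.1/1) · log₁₀([out]/[in]), so log₁₀([out]/[in]) = -68.9 × 1 / 59.1 = -1.1658.
[out]/[in] = 10^(-1.1658) = 0.06826.
[in] = 9.49 / 0.06826 = 139 mmol L⁻¹.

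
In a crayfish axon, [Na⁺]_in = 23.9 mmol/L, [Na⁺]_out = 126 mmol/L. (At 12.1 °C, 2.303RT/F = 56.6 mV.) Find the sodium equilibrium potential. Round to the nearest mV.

E = (56.6/z) · log₁₀([Na⁺]_out/[Na⁺]_in) with z = +1.
= (56.6/1) · log₁₀(126/23.9) = 56.60 · log₁₀(5.272)
= 56.60 · (0.7220) = 40.86 mV

41 mV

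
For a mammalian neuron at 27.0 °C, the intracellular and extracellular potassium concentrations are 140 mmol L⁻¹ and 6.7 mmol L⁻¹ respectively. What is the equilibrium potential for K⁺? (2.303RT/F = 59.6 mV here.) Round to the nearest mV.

-79 mV

E = (59.6/z) · log₁₀([K⁺]_out/[K⁺]_in) with z = +1.
= (59.6/1) · log₁₀(6.7/140) = 59.60 · log₁₀(0.04786)
= 59.60 · (-1.3201) = -78.68 mV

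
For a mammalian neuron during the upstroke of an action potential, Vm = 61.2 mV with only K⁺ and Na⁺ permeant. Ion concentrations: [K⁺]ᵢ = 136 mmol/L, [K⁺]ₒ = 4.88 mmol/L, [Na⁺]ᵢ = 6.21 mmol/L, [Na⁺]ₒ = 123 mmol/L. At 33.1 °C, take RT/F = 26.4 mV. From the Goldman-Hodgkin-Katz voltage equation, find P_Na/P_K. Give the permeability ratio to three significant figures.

23.0

Let α = P_Na/P_K. GHK: Vm = 26.4·ln[(Kₒ + α·Naₒ)/(Kᵢ + α·Naᵢ)].
e^(Vm/26.4) = e^(61.2/26.4) = 10.157
So 10.157·(Kᵢ + α·Naᵢ) = Kₒ + α·Naₒ → α = (10.157·136.0 − 4.88) / (123.0 − 10.157·6.21)
α = (1381 − 4.88) / (123.0 − 63.08) = 1376/59.92 = 22.97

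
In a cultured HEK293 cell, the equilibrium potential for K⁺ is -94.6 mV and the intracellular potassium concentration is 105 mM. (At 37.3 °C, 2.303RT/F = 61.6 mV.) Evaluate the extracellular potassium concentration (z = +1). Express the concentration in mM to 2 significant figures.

3.1 mM

Nernst: E = (61.6/1) · log₁₀([out]/[in]), so log₁₀([out]/[in]) = -94.6 × 1 / 61.6 = -1.5357.
[out]/[in] = 10^(-1.5357) = 0.02913.
[out] = 0.02913 × 105 = 3.058 mM.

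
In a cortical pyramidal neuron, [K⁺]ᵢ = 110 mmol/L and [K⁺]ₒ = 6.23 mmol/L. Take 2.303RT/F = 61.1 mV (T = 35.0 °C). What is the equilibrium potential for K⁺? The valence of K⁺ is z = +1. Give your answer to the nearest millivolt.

E = (61.1/z) · log₁₀([K⁺]_out/[K⁺]_in) with z = +1.
= (61.1/1) · log₁₀(6.23/110) = 61.10 · log₁₀(0.05664)
= 61.10 · (-1.2469) = -76.19 mV

-76 mV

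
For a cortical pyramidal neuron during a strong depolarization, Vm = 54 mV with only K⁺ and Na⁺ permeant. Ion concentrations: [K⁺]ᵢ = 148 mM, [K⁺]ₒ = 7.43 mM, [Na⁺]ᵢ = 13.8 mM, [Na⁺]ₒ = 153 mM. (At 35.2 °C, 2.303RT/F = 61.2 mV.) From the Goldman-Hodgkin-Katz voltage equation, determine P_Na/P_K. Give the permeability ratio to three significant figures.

Let α = P_Na/P_K. GHK: Vm = 61.2·log₁₀[(Kₒ + α·Naₒ)/(Kᵢ + α·Naᵢ)].
10^(Vm/61.2) = 10^(54.0/61.2) = 7.627
So 7.627·(Kᵢ + α·Naᵢ) = Kₒ + α·Naₒ → α = (7.627·148.0 − 7.43) / (153.0 − 7.627·13.8)
α = (1129 − 7.43) / (153.0 − 105.3) = 1121/47.75 = 23.49

23.5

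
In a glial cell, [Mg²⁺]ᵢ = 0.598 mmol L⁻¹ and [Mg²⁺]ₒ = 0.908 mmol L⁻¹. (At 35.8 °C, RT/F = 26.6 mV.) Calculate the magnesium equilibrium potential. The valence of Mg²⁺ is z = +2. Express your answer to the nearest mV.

6 mV

E = (26.6/z) · ln([Mg²⁺]_out/[Mg²⁺]_in) with z = +2.
= (26.6/2) · ln(0.908/0.598) = 13.30 · ln(1.518)
= 13.30 · (0.4177) = 5.55 mV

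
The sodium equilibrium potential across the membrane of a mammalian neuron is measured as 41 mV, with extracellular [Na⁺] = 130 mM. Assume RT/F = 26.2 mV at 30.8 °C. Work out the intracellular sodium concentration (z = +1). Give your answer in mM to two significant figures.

Nernst: E = (26.2/1) · ln([out]/[in]), so ln([out]/[in]) = 41.0 × 1 / 26.2 = 1.5649.
[out]/[in] = e^(1.5649) = 4.782.
[in] = 130 / 4.782 = 27.18 mM.

27 mM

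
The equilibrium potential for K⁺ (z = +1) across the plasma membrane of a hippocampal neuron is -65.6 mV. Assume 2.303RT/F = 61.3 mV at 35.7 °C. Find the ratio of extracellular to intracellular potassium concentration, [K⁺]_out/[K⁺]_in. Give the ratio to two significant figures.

0.085

log₁₀([out]/[in]) = E·z/(61.3) = -65.6 × 1 / 61.3 = -1.0701
[out]/[in] = 10^(-1.0701) = 0.08509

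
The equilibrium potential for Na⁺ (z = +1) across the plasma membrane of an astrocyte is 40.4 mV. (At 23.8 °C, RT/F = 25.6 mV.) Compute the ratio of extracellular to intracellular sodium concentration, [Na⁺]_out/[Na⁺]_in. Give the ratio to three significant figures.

ln([out]/[in]) = E·z/(25.6) = 40.4 × 1 / 25.6 = 1.5781
[out]/[in] = e^(1.5781) = 4.846

4.85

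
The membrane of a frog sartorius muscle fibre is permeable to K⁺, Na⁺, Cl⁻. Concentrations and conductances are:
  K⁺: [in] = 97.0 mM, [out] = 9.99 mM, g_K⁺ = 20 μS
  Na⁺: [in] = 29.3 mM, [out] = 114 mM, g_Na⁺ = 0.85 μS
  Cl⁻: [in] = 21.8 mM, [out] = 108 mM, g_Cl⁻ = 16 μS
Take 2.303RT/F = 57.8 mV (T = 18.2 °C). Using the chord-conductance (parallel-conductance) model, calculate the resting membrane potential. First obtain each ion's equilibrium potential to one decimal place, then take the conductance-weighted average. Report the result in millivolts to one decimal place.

-47.7 mV

E_K⁺ = (57.8/1)·log₁₀(9.99/97.0) = -57.1 mV
E_Na⁺ = (57.8/1)·log₁₀(114/29.3) = 34.1 mV
E_Cl⁻ = (57.8/-1)·log₁₀(108/21.8) = -40.2 mV
Vm = (Σ gᵢEᵢ)/(Σ gᵢ) = (20·-57.1 + 0.85·34.1 + 16·-40.2) / (20 + 0.85 + 16)
= -1756.22 / 36.85 = -47.66 mV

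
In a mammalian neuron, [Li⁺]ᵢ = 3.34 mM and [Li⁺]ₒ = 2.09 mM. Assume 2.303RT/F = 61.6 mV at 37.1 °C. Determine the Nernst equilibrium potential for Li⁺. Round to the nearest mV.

E = (61.6/z) · log₁₀([Li⁺]_out/[Li⁺]_in) with z = +1.
= (61.6/1) · log₁₀(2.09/3.34) = 61.60 · log₁₀(0.6257)
= 61.60 · (-0.2036) = -12.54 mV

-13 mV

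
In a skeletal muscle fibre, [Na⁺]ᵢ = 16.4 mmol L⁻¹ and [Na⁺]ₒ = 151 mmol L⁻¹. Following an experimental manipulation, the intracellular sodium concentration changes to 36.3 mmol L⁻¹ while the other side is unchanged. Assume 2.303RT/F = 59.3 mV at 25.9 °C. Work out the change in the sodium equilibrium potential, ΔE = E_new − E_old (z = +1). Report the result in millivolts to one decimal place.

E_old = (59.3/1)·log₁₀(151/16.4) = 57.17 mV
E_new = (59.3/1)·log₁₀(151/36.3) = 36.71 mV
ΔE = 36.71 − (57.17) = -20.46 mV

-20.5 mV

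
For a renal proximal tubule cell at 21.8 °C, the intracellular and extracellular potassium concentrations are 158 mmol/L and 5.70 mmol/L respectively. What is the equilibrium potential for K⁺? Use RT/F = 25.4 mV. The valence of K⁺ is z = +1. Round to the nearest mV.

E = (25.4/z) · ln([K⁺]_out/[K⁺]_in) with z = +1.
= (25.4/1) · ln(5.70/158) = 25.40 · ln(0.03608)
= 25.40 · (-3.3221) = -84.38 mV

-84 mV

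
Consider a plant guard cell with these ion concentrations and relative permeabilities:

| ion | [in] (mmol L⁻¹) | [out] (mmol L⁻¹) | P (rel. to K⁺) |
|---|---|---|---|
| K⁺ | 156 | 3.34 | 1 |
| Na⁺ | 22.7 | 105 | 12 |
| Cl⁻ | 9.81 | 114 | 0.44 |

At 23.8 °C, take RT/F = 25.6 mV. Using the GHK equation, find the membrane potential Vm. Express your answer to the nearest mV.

25 mV

Vm = 25.6 · ln[(Σ P·[cation]ₒ + Σ P·[anion]ᵢ) / (Σ P·[cation]ᵢ + Σ P·[anion]ₒ)]
Numerator = 1×3.34 + 12×105 + 0.44×9.81 = 1268
Denominator = 1×156 + 12×22.7 + 0.44×114 = 478.6
Vm = 25.6 · ln(2.6489) = 25.6 × (0.9741) = 24.94 mV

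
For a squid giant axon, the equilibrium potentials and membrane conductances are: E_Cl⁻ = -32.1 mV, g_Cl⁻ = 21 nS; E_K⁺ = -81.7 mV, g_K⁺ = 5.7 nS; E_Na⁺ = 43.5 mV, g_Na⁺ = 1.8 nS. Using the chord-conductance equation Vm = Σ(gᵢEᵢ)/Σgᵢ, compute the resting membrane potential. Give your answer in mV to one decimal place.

-37.2 mV

Σ gᵢEᵢ = 21·(-32.1) + 5.7·(-81.7) + 1.8·(43.5) = -1061.49
Σ gᵢ = 21 + 5.7 + 1.8 = 28.5
Vm = -1061.49 / 28.5 = -37.25 mV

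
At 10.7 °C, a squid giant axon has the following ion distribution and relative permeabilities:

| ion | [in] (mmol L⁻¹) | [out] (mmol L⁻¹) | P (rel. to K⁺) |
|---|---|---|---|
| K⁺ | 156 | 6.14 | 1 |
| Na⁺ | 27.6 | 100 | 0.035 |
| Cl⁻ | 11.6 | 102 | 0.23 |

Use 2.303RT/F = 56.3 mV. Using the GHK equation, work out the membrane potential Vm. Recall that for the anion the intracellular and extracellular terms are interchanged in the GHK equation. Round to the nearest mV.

-66 mV

Vm = 56.3 · log₁₀[(Σ P·[cation]ₒ + Σ P·[anion]ᵢ) / (Σ P·[cation]ᵢ + Σ P·[anion]ₒ)]
Numerator = 1×6.14 + 0.035×100 + 0.23×11.6 = 12.31
Denominator = 1×156 + 0.035×27.6 + 0.23×102 = 180.4
Vm = 56.3 · log₁₀(0.068216) = 56.3 × (-1.1661) = -65.65 mV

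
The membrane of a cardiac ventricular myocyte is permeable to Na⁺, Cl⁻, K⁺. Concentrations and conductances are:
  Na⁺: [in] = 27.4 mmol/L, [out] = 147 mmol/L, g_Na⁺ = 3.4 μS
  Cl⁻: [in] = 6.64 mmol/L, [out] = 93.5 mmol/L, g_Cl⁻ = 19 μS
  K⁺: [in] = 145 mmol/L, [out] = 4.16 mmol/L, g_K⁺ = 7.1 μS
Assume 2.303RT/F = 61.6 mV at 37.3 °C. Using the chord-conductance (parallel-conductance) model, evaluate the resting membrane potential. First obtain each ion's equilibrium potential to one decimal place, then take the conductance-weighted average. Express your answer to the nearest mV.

-63 mV

E_Na⁺ = (61.6/1)·log₁₀(147/27.4) = 44.9 mV
E_Cl⁻ = (61.6/-1)·log₁₀(93.5/6.64) = -70.8 mV
E_K⁺ = (61.6/1)·log₁₀(4.16/145) = -95.0 mV
Vm = (Σ gᵢEᵢ)/(Σ gᵢ) = (3.4·44.9 + 19·-70.8 + 7.1·-95.0) / (3.4 + 19 + 7.1)
= -1867.04 / 29.5 = -63.29 mV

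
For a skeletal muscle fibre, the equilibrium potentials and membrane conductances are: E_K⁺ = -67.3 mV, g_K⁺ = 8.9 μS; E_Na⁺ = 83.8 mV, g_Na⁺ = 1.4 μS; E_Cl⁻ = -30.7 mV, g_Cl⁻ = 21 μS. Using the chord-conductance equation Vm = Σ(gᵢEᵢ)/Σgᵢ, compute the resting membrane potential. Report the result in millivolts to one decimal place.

-36.0 mV

Σ gᵢEᵢ = 8.9·(-67.3) + 1.4·(83.8) + 21·(-30.7) = -1126.35
Σ gᵢ = 8.9 + 1.4 + 21 = 31.3
Vm = -1126.35 / 31.3 = -35.99 mV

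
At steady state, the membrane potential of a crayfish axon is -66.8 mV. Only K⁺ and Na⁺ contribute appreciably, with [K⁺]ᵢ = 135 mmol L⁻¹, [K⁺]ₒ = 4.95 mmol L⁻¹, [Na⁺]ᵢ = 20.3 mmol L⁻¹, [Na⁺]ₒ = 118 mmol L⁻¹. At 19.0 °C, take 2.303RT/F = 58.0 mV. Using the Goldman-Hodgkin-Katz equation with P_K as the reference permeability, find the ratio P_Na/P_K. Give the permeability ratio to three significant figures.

Let α = P_Na/P_K. GHK: Vm = 58.0·log₁₀[(Kₒ + α·Naₒ)/(Kᵢ + α·Naᵢ)].
10^(Vm/58.0) = 10^(-66.8/58.0) = 0.070514
So 0.070514·(Kᵢ + α·Naᵢ) = Kₒ + α·Naₒ → α = (0.070514·135.0 − 4.95) / (118.0 − 0.070514·20.3)
α = (9.519 − 4.95) / (118.0 − 1.431) = 4.569/116.6 = 0.0392

0.0392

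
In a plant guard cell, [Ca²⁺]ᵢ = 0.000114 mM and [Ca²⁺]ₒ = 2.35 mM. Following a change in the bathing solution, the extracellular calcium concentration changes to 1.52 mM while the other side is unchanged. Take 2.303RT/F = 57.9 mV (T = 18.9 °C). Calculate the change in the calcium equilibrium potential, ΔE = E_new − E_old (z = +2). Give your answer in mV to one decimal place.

-5.5 mV

E_old = (57.9/2)·log₁₀(2.35/0.000114) = 124.90 mV
E_new = (57.9/2)·log₁₀(1.52/0.000114) = 119.42 mV
ΔE = 119.42 − (124.90) = -5.48 mV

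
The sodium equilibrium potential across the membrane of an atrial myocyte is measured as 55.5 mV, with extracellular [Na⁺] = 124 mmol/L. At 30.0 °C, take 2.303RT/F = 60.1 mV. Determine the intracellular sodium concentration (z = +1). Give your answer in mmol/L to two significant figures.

15 mmol/L

Nernst: E = (60.1/1) · log₁₀([out]/[in]), so log₁₀([out]/[in]) = 55.5 × 1 / 60.1 = 0.9235.
[out]/[in] = 10^(0.9235) = 8.384.
[in] = 124 / 8.384 = 14.79 mmol/L.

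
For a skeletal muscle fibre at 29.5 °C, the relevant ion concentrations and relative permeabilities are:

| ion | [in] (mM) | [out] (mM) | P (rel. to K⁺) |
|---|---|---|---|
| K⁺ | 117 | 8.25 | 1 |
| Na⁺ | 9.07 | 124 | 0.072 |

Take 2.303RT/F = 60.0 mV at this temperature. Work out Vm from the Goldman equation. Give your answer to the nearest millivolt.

Vm = 60.0 · log₁₀[(Σ P·[cation]ₒ + Σ P·[anion]ᵢ) / (Σ P·[cation]ᵢ + Σ P·[anion]ₒ)]
Numerator = 1×8.25 + 0.072×124 = 17.18
Denominator = 1×117 + 0.072×9.07 = 117.7
Vm = 60.0 · log₁₀(0.14601) = 60.0 × (-0.8356) = -50.14 mV

-50 mV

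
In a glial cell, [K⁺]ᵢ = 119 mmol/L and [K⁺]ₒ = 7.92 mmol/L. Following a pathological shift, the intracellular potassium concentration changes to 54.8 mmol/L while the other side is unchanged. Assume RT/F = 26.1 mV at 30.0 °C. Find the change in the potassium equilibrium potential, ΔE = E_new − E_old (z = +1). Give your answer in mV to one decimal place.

E_old = (26.1/1)·ln(7.92/119) = -70.72 mV
E_new = (26.1/1)·ln(7.92/54.8) = -50.49 mV
ΔE = -50.49 − (-70.72) = 20.24 mV

20.2 mV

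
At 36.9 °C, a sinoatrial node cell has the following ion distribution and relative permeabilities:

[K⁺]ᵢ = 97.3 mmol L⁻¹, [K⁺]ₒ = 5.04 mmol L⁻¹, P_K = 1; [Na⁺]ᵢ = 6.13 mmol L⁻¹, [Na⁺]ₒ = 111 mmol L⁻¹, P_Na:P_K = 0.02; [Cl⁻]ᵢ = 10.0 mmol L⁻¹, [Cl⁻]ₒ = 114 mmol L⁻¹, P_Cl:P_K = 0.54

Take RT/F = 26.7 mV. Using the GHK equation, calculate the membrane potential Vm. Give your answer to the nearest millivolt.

-68 mV

Vm = 26.7 · ln[(Σ P·[cation]ₒ + Σ P·[anion]ᵢ) / (Σ P·[cation]ᵢ + Σ P·[anion]ₒ)]
Numerator = 1×5.04 + 0.02×111 + 0.54×10.0 = 12.66
Denominator = 1×97.3 + 0.02×6.13 + 0.54×114 = 159
Vm = 26.7 · ln(0.079631) = 26.7 × (-2.5303) = -67.56 mV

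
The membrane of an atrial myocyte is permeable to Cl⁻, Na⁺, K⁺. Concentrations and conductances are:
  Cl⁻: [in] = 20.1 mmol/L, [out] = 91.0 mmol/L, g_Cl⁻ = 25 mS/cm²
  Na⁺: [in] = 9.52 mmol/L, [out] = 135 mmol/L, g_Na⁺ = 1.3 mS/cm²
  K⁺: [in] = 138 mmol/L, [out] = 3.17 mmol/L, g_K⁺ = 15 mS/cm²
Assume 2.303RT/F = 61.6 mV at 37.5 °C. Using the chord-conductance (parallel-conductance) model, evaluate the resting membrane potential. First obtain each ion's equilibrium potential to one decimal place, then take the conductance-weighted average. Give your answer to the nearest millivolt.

-59 mV

E_Cl⁻ = (61.6/-1)·log₁₀(91.0/20.1) = -40.4 mV
E_Na⁺ = (61.6/1)·log₁₀(135/9.52) = 70.9 mV
E_K⁺ = (61.6/1)·log₁₀(3.17/138) = -101.0 mV
Vm = (Σ gᵢEᵢ)/(Σ gᵢ) = (25·-40.4 + 1.3·70.9 + 15·-101.0) / (25 + 1.3 + 15)
= -2432.83 / 41.3 = -58.91 mV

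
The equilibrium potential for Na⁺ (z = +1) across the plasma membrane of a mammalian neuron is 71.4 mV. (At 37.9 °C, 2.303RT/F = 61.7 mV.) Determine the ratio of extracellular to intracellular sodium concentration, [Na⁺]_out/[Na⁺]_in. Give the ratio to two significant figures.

14

log₁₀([out]/[in]) = E·z/(61.7) = 71.4 × 1 / 61.7 = 1.1572
[out]/[in] = 10^(1.1572) = 14.36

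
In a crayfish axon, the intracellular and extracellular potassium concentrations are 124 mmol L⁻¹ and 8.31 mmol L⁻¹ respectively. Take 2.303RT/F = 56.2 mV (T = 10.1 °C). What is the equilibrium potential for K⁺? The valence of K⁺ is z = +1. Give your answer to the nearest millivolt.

-66 mV

E = (56.2/z) · log₁₀([K⁺]_out/[K⁺]_in) with z = +1.
= (56.2/1) · log₁₀(8.31/124) = 56.20 · log₁₀(0.06702)
= 56.20 · (-1.1738) = -65.97 mV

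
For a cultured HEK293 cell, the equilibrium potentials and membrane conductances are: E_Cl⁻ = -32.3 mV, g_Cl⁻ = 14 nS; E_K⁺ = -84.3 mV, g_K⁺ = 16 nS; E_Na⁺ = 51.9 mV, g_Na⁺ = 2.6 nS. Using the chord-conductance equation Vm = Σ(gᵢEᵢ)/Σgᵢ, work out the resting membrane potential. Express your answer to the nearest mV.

-51 mV

Σ gᵢEᵢ = 14·(-32.3) + 16·(-84.3) + 2.6·(51.9) = -1666.06
Σ gᵢ = 14 + 16 + 2.6 = 32.6
Vm = -1666.06 / 32.6 = -51.11 mV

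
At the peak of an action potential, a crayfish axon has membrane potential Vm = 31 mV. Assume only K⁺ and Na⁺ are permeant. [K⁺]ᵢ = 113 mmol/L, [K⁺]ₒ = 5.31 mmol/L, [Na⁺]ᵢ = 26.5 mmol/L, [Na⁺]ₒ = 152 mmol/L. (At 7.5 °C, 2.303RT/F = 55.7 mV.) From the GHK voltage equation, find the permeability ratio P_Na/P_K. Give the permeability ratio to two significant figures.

Let α = P_Na/P_K. GHK: Vm = 55.7·log₁₀[(Kₒ + α·Naₒ)/(Kᵢ + α·Naᵢ)].
10^(Vm/55.7) = 10^(31.0/55.7) = 3.6021
So 3.6021·(Kᵢ + α·Naᵢ) = Kₒ + α·Naₒ → α = (3.6021·113.0 − 5.31) / (152.0 − 3.6021·26.5)
α = (407 − 5.31) / (152.0 − 95.46) = 401.7/56.54 = 7.105

7.1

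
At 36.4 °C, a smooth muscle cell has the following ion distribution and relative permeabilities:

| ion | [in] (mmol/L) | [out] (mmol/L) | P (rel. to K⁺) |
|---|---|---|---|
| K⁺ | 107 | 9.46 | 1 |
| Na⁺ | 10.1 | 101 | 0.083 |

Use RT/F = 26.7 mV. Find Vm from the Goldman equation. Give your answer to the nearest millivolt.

-48 mV

Vm = 26.7 · ln[(Σ P·[cation]ₒ + Σ P·[anion]ᵢ) / (Σ P·[cation]ᵢ + Σ P·[anion]ₒ)]
Numerator = 1×9.46 + 0.083×101 = 17.84
Denominator = 1×107 + 0.083×10.1 = 107.8
Vm = 26.7 · ln(0.16546) = 26.7 × (-1.7990) = -48.03 mV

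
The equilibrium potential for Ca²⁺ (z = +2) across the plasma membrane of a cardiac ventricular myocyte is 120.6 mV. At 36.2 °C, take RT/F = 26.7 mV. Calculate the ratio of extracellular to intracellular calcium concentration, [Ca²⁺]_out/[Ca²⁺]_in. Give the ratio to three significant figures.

ln([out]/[in]) = E·z/(26.7) = 120.6 × 2 / 26.7 = 9.0337
[out]/[in] = e^(9.0337) = 8381

8380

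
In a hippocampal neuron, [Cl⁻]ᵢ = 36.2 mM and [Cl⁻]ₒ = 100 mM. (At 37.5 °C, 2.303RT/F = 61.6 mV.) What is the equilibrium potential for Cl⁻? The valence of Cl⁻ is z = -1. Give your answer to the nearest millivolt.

-27 mV

E = (61.6/z) · log₁₀([Cl⁻]_out/[Cl⁻]_in) with z = -1.
For an anion, dividing by z = -1 reverses the sign.
= (61.6/-1) · log₁₀(100/36.2) = -61.60 · log₁₀(2.762)
= -61.60 · (0.4413) = -27.18 mV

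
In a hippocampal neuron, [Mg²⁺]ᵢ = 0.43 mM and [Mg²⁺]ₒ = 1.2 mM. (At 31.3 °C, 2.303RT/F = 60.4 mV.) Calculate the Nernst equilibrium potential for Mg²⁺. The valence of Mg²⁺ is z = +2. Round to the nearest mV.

E = (60.4/z) · log₁₀([Mg²⁺]_out/[Mg²⁺]_in) with z = +2.
= (60.4/2) · log₁₀(1.2/0.43) = 30.20 · log₁₀(2.791)
= 30.20 · (0.4457) = 13.46 mV

13 mV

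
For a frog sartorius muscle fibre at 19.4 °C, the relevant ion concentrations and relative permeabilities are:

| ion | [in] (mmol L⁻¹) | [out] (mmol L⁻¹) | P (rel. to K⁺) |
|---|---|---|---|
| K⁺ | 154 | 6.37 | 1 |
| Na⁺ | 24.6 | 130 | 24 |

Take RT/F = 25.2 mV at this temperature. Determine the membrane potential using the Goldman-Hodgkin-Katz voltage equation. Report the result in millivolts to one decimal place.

36.2 mV

Vm = 25.2 · ln[(Σ P·[cation]ₒ + Σ P·[anion]ᵢ) / (Σ P·[cation]ᵢ + Σ P·[anion]ₒ)]
Numerator = 1×6.37 + 24×130 = 3126
Denominator = 1×154 + 24×24.6 = 744.4
Vm = 25.2 · ln(4.1999) = 25.2 × (1.4350) = 36.16 mV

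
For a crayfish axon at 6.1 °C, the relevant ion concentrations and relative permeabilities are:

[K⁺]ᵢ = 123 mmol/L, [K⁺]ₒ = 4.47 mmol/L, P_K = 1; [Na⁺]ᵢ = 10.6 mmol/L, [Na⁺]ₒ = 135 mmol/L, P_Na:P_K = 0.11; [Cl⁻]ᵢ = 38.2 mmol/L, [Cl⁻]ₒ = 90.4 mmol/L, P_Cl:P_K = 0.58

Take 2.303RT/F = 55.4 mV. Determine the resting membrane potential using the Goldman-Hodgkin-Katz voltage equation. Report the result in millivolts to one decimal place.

-34.9 mV

Vm = 55.4 · log₁₀[(Σ P·[cation]ₒ + Σ P·[anion]ᵢ) / (Σ P·[cation]ᵢ + Σ P·[anion]ₒ)]
Numerator = 1×4.47 + 0.11×135 + 0.58×38.2 = 41.48
Denominator = 1×123 + 0.11×10.6 + 0.58×90.4 = 176.6
Vm = 55.4 · log₁₀(0.23486) = 55.4 × (-0.6292) = -34.86 mV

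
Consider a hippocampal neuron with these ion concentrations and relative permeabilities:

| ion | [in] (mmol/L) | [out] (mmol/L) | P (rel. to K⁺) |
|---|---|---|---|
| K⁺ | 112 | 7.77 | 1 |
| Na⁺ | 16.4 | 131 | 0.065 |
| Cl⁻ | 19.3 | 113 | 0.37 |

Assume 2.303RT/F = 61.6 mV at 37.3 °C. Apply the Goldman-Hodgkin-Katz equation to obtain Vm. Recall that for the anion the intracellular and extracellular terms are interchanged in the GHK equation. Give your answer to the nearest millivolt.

Vm = 61.6 · log₁₀[(Σ P·[cation]ₒ + Σ P·[anion]ᵢ) / (Σ P·[cation]ᵢ + Σ P·[anion]ₒ)]
Numerator = 1×7.77 + 0.065×131 + 0.37×19.3 = 23.43
Denominator = 1×112 + 0.065×16.4 + 0.37×113 = 154.9
Vm = 61.6 · log₁₀(0.15126) = 61.6 × (-0.8203) = -50.53 mV

-51 mV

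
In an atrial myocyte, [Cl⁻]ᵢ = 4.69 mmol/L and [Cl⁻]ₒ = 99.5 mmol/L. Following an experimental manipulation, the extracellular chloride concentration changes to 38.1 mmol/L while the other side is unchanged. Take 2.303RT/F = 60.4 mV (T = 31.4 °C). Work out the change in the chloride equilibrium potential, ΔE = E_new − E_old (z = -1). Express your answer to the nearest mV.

25 mV

E_old = (60.4/-1)·log₁₀(99.5/4.69) = -80.13 mV
E_new = (60.4/-1)·log₁₀(38.1/4.69) = -54.95 mV
ΔE = -54.95 − (-80.13) = 25.18 mV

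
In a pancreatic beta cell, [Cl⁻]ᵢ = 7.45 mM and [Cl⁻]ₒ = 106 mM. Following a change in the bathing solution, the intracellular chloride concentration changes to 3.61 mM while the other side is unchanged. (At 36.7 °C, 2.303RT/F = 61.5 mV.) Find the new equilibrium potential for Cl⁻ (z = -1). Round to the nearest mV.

After the shift: [Cl⁻]_out = 106, [Cl⁻]_in = 3.61 mM.
E_new = (61.5/-1)·log₁₀(106/3.61) = -61.50 · (1.4678) = -90.27 mV

-90 mV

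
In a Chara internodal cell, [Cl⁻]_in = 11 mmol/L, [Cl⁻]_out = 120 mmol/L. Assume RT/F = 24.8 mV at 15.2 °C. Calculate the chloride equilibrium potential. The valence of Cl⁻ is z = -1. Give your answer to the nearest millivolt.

-59 mV

E = (24.8/z) · ln([Cl⁻]_out/[Cl⁻]_in) with z = -1.
For an anion, dividing by z = -1 reverses the sign.
= (24.8/-1) · ln(120/11) = -24.80 · ln(10.91)
= -24.80 · (2.3896) = -59.26 mV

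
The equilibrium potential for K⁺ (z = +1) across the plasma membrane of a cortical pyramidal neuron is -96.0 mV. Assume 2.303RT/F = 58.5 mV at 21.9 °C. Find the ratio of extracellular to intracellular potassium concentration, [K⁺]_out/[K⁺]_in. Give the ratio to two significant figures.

0.023

log₁₀([out]/[in]) = E·z/(58.5) = -96.0 × 1 / 58.5 = -1.6410
[out]/[in] = 10^(-1.6410) = 0.02285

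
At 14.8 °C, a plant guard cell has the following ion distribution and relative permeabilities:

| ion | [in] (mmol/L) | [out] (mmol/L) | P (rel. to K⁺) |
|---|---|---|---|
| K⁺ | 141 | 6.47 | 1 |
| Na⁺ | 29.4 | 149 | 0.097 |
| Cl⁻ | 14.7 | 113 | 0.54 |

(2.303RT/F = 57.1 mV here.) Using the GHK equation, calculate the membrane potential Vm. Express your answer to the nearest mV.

-49 mV

Vm = 57.1 · log₁₀[(Σ P·[cation]ₒ + Σ P·[anion]ᵢ) / (Σ P·[cation]ᵢ + Σ P·[anion]ₒ)]
Numerator = 1×6.47 + 0.097×149 + 0.54×14.7 = 28.86
Denominator = 1×141 + 0.097×29.4 + 0.54×113 = 204.9
Vm = 57.1 · log₁₀(0.14087) = 57.1 × (-0.8512) = -48.60 mV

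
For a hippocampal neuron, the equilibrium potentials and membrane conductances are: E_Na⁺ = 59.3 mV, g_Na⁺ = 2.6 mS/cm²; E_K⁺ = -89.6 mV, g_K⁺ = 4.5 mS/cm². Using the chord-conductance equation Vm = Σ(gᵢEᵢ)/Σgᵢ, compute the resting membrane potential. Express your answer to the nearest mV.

-35 mV

Σ gᵢEᵢ = 2.6·(59.3) + 4.5·(-89.6) = -249.02
Σ gᵢ = 2.6 + 4.5 = 7.1
Vm = -249.02 / 7.1 = -35.07 mV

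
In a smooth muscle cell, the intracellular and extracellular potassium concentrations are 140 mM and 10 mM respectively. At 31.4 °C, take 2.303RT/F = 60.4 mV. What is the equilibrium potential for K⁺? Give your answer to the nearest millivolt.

-69 mV

E = (60.4/z) · log₁₀([K⁺]_out/[K⁺]_in) with z = +1.
= (60.4/1) · log₁₀(10/140) = 60.40 · log₁₀(0.07143)
= 60.40 · (-1.1461) = -69.23 mV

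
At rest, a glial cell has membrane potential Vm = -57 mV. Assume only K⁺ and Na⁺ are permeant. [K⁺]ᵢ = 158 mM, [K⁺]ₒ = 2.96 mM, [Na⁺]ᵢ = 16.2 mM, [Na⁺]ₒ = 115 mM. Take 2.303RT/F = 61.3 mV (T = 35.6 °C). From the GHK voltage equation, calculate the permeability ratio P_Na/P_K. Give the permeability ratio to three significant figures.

Let α = P_Na/P_K. GHK: Vm = 61.3·log₁₀[(Kₒ + α·Naₒ)/(Kᵢ + α·Naᵢ)].
10^(Vm/61.3) = 10^(-57.0/61.3) = 0.11753
So 0.11753·(Kᵢ + α·Naᵢ) = Kₒ + α·Naₒ → α = (0.11753·158.0 − 2.96) / (115.0 − 0.11753·16.2)
α = (18.57 − 2.96) / (115.0 − 1.904) = 15.61/113.1 = 0.138

0.138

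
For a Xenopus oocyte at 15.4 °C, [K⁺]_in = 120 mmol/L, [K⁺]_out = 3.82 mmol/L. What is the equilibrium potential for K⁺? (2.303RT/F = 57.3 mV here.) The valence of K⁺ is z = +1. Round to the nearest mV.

E = (57.3/z) · log₁₀([K⁺]_out/[K⁺]_in) with z = +1.
= (57.3/1) · log₁₀(3.82/120) = 57.30 · log₁₀(0.03183)
= 57.30 · (-1.4971) = -85.78 mV

-86 mV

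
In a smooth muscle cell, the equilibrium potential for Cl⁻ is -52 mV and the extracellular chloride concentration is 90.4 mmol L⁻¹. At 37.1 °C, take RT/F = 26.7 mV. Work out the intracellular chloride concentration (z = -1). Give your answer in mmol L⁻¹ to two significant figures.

Nernst: E = (26.7/-1) · ln([out]/[in]), so ln([out]/[in]) = -52.0 × -1 / 26.7 = 1.9476.
[out]/[in] = e^(1.9476) = 7.012.
[in] = 90.4 / 7.012 = 12.89 mmol L⁻¹.

13 mmol L⁻¹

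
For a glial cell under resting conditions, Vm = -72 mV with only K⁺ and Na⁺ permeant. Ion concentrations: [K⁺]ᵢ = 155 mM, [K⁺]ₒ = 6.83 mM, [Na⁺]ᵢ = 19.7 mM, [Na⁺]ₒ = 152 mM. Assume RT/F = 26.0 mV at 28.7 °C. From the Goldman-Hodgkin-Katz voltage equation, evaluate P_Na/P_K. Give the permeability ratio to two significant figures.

0.019

Let α = P_Na/P_K. GHK: Vm = 26.0·ln[(Kₒ + α·Naₒ)/(Kᵢ + α·Naᵢ)].
e^(Vm/26.0) = e^(-72.0/26.0) = 0.06271
So 0.06271·(Kᵢ + α·Naᵢ) = Kₒ + α·Naₒ → α = (0.06271·155.0 − 6.83) / (152.0 − 0.06271·19.7)
α = (9.72 − 6.83) / (152.0 − 1.235) = 2.89/150.8 = 0.01917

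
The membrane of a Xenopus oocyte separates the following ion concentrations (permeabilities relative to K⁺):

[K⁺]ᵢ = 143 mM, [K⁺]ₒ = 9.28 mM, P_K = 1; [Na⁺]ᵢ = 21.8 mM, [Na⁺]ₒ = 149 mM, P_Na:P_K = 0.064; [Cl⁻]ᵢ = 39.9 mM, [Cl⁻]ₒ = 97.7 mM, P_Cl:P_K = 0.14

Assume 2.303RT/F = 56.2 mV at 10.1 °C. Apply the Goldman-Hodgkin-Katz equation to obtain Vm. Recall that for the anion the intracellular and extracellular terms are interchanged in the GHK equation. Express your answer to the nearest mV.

-46 mV

Vm = 56.2 · log₁₀[(Σ P·[cation]ₒ + Σ P·[anion]ᵢ) / (Σ P·[cation]ᵢ + Σ P·[anion]ₒ)]
Numerator = 1×9.28 + 0.064×149 + 0.14×39.9 = 24.4
Denominator = 1×143 + 0.064×21.8 + 0.14×97.7 = 158.1
Vm = 56.2 · log₁₀(0.15437) = 56.2 × (-0.8114) = -45.60 mV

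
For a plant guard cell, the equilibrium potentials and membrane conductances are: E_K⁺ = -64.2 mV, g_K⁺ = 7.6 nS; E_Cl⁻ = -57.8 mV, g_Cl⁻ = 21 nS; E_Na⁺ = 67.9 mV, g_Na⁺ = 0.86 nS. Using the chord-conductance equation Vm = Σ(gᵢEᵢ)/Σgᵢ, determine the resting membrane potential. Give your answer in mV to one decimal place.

Σ gᵢEᵢ = 7.6·(-64.2) + 21·(-57.8) + 0.86·(67.9) = -1643.33
Σ gᵢ = 7.6 + 21 + 0.86 = 29.46
Vm = -1643.33 / 29.46 = -55.78 mV

-55.8 mV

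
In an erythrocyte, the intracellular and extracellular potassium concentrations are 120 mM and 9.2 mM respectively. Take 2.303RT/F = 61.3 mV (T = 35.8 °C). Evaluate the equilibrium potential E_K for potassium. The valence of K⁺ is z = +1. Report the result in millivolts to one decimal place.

-68.4 mV

E = (61.3/z) · log₁₀([K⁺]_out/[K⁺]_in) with z = +1.
= (61.3/1) · log₁₀(9.2/120) = 61.30 · log₁₀(0.07667)
= 61.30 · (-1.1154) = -68.37 mV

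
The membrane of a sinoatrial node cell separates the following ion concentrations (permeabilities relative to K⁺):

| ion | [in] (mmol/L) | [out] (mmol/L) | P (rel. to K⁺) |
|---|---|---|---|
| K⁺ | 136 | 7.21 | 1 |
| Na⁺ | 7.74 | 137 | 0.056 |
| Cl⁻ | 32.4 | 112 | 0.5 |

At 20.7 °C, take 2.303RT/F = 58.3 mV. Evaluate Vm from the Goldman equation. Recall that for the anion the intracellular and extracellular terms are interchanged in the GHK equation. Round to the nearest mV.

-46 mV

Vm = 58.3 · log₁₀[(Σ P·[cation]ₒ + Σ P·[anion]ᵢ) / (Σ P·[cation]ᵢ + Σ P·[anion]ₒ)]
Numerator = 1×7.21 + 0.056×137 + 0.5×32.4 = 31.08
Denominator = 1×136 + 0.056×7.74 + 0.5×112 = 192.4
Vm = 58.3 · log₁₀(0.16152) = 58.3 × (-0.7918) = -46.16 mV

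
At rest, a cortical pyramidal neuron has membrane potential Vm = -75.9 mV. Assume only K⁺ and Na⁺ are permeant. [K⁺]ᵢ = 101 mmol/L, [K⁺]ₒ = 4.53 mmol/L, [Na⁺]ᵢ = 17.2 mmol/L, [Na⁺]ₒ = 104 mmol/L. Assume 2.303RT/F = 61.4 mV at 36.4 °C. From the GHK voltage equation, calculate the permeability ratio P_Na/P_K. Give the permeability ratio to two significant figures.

0.013

Let α = P_Na/P_K. GHK: Vm = 61.4·log₁₀[(Kₒ + α·Naₒ)/(Kᵢ + α·Naᵢ)].
10^(Vm/61.4) = 10^(-75.9/61.4) = 0.058056
So 0.058056·(Kᵢ + α·Naᵢ) = Kₒ + α·Naₒ → α = (0.058056·101.0 − 4.53) / (104.0 − 0.058056·17.2)
α = (5.864 − 4.53) / (104.0 − 0.9986) = 1.334/103 = 0.01295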